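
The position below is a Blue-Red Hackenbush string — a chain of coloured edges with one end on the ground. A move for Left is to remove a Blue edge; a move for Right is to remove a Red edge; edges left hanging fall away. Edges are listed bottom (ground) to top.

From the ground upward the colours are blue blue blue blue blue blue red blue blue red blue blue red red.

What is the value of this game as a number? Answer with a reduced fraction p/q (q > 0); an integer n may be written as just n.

b: Left { 0 }, Right { ∅ } → simplest 1
bb: Left { 0,1 }, Right { ∅ } → simplest 2
bbb: Left { 0,1,2 }, Right { ∅ } → simplest 3
bbbb: Left { 0,1,2,3 }, Right { ∅ } → simplest 4
bbbbb: Left { 0,1,2,3,4 }, Right { ∅ } → simplest 5
bbbbbb: Left { 0,1,2,3,4,5 }, Right { ∅ } → simplest 6
bbbbbbr: Left { 0,1,2,3,4,5 }, Right { 6 } → simplest 11/2
bbbbbbrb: Left { 0,1,2,3,4,5,11/2 }, Right { 6 } → simplest 23/4
bbbbbbrbb: Left { 0,1,2,3,4,5,11/2,23/4 }, Right { 6 } → simplest 47/8
bbbbbbrbbr: Left { 0,1,2,3,4,5,11/2,23/4 }, Right { 47/8,6 } → simplest 93/16
bbbbbbrbbrb: Left { 0,1,2,3,4,5,11/2,23/4,93/16 }, Right { 47/8,6 } → simplest 187/32
bbbbbbrbbrbb: Left { 0,1,2,3,4,5,11/2,23/4,93/16,187/32 }, Right { 47/8,6 } → simplest 375/64
bbbbbbrbbrbbr: Left { 0,1,2,3,4,5,11/2,23/4,93/16,187/32 }, Right { 375/64,47/8,6 } → simplest 749/128
bbbbbbrbbrbbrr: Left { 0,1,2,3,4,5,11/2,23/4,93/16,187/32 }, Right { 749/128,375/64,47/8,6 } → simplest 1497/256

1497/256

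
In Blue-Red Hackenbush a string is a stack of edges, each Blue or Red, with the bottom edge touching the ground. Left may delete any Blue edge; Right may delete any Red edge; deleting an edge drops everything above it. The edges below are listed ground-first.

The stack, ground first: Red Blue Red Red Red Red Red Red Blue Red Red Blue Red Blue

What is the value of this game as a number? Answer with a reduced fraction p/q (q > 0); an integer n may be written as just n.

R: Left { — }, Right { 0 } so simplest -1
RB: Left { -1 }, Right { 0 } so simplest -1/2
RBR: Left { -1 }, Right { -1/2,0 } so simplest -3/4
RBRR: Left { -1 }, Right { -3/4,-1/2,0 } so simplest -7/8
RBRRR: Left { -1 }, Right { -7/8,-3/4,-1/2,0 } so simplest -15/16
RBRRRR: Left { -1 }, Right { -15/16,-7/8,-3/4,-1/2,0 } so simplest -31/32
RBRRRRR: Left { -1 }, Right { -31/32,-15/16,-7/8,-3/4,-1/2,0 } so simplest -63/64
RBRRRRRR: Left { -1 }, Right { -63/64,-31/32,-15/16,-7/8,-3/4,-1/2,0 } so simplest -127/128
RBRRRRRRB: Left { -1,-127/128 }, Right { -63/64,-31/32,-15/16,-7/8,-3/4,-1/2,0 } so simplest -253/256
RBRRRRRRBR: Left { -1,-127/128 }, Right { -253/256,-63/64,-31/32,-15/16,-7/8,-3/4,-1/2,0 } so simplest -507/512
RBRRRRRRBRR: Left { -1,-127/128 }, Right { -507/512,-253/256,-63/64,-31/32,-15/16,-7/8,-3/4,-1/2,0 } so simplest -1015/1024
RBRRRRRRBRRB: Left { -1,-127/128,-1015/1024 }, Right { -507/512,-253/256,-63/64,-31/32,-15/16,-7/8,-3/4,-1/2,0 } so simplest -2029/2048
RBRRRRRRBRRBR: Left { -1,-127/128,-1015/1024 }, Right { -2029/2048,-507/512,-253/256,-63/64,-31/32,-15/16,-7/8,-3/4,-1/2,0 } so simplest -4059/4096
RBRRRRRRBRRBRB: Left { -1,-127/128,-1015/1024,-4059/4096 }, Right { -2029/2048,-507/512,-253/256,-63/64,-31/32,-15/16,-7/8,-3/4,-1/2,0 } so simplest -8117/8192

-8117/8192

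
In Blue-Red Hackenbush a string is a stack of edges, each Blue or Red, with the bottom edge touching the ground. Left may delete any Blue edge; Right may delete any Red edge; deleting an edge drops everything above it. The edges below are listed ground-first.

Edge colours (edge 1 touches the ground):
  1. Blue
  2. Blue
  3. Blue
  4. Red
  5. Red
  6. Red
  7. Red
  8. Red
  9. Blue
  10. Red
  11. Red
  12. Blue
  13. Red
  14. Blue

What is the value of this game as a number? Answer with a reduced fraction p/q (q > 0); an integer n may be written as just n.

v_1 [B]  L=[0]  R=[·]  ⇒ 1
v_2 [BB]  L=[0, 1]  R=[·]  ⇒ 2
v_3 [BBB]  L=[0, 1, 2]  R=[·]  ⇒ 3
v_4 [BBBR]  L=[0, 1, 2]  R=[3]  ⇒ 5/2
v_5 [BBBRR]  L=[0, 1, 2]  R=[5/2, 3]  ⇒ 9/4
v_6 [BBBRRR]  L=[0, 1, 2]  R=[9/4, 5/2, 3]  ⇒ 17/8
v_7 [BBBRRRR]  L=[0, 1, 2]  R=[17/8, 9/4, 5/2, 3]  ⇒ 33/16
v_8 [BBBRRRRR]  L=[0, 1, 2]  R=[33/16, 17/8, 9/4, 5/2, 3]  ⇒ 65/32
v_9 [BBBRRRRRB]  L=[0, 1, 2, 65/32]  R=[33/16, 17/8, 9/4, 5/2, 3]  ⇒ 131/64
v_10 [BBBRRRRRBR]  L=[0, 1, 2, 65/32]  R=[131/64, 33/16, 17/8, 9/4, 5/2, 3]  ⇒ 261/128
v_11 [BBBRRRRRBRR]  L=[0, 1, 2, 65/32]  R=[261/128, 131/64, 33/16, 17/8, 9/4, 5/2, 3]  ⇒ 521/256
v_12 [BBBRRRRRBRRB]  L=[0, 1, 2, 65/32, 521/256]  R=[261/128, 131/64, 33/16, 17/8, 9/4, 5/2, 3]  ⇒ 1043/512
v_13 [BBBRRRRRBRRBR]  L=[0, 1, 2, 65/32, 521/256]  R=[1043/512, 261/128, 131/64, 33/16, 17/8, 9/4, 5/2, 3]  ⇒ 2085/1024
v_14 [BBBRRRRRBRRBRB]  L=[0, 1, 2, 65/32, 521/256, 2085/1024]  R=[1043/512, 261/128, 131/64, 33/16, 17/8, 9/4, 5/2, 3]  ⇒ 4171/2048

4171/2048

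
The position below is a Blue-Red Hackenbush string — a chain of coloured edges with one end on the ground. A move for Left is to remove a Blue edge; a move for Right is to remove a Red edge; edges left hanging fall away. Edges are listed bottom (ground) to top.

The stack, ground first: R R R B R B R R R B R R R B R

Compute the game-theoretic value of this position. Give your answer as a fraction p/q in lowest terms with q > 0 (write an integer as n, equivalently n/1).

Build G(s[:k]) for k = 1..15, string s = R R R B R B R R R B R R R B R.
R: Left { · }, Right { 0 } — simplest -1
RR: Left { · }, Right { -1; 0 } — simplest -2
RRR: Left { · }, Right { -2; -1; 0 } — simplest -3
RRRB: Left { -3 }, Right { -2; -1; 0 } — simplest -5/2
RRRBR: Left { -3 }, Right { -5/2; -2; -1; 0 } — simplest -11/4
RRRBRB: Left { -3; -11/4 }, Right { -5/2; -2; -1; 0 } — simplest -21/8
RRRBRBR: Left { -3; -11/4 }, Right { -21/8; -5/2; -2; -1; 0 } — simplest -43/16
RRRBRBRR: Left { -3; -11/4 }, Right { -43/16; -21/8; -5/2; -2; -1; 0 } — simplest -87/32
RRRBRBRRR: Left { -3; -11/4 }, Right { -87/32; -43/16; -21/8; -5/2; -2; -1; 0 } — simplest -175/64
RRRBRBRRRB: Left { -3; -11/4; -175/64 }, Right { -87/32; -43/16; -21/8; -5/2; -2; -1; 0 } — simplest -349/128
RRRBRBRRRBR: Left { -3; -11/4; -175/64 }, Right { -349/128; -87/32; -43/16; -21/8; -5/2; -2; -1; 0 } — simplest -699/256
RRRBRBRRRBRR: Left { -3; -11/4; -175/64 }, Right { -699/256; -349/128; -87/32; -43/16; -21/8; -5/2; -2; -1; 0 } — simplest -1399/512
RRRBRBRRRBRRR: Left { -3; -11/4; -175/64 }, Right { -1399/512; -699/256; -349/128; -87/32; -43/16; -21/8; -5/2; -2; -1; 0 } — simplest -2799/1024
RRRBRBRRRBRRRB: Left { -3; -11/4; -175/64; -2799/1024 }, Right { -1399/512; -699/256; -349/128; -87/32; -43/16; -21/8; -5/2; -2; -1; 0 } — simplest -5597/2048
RRRBRBRRRBRRRBR: Left { -3; -11/4; -175/64; -2799/1024 }, Right { -5597/2048; -1399/512; -699/256; -349/128; -87/32; -43/16; -21/8; -5/2; -2; -1; 0 } — simplest -11195/4096

-11195/4096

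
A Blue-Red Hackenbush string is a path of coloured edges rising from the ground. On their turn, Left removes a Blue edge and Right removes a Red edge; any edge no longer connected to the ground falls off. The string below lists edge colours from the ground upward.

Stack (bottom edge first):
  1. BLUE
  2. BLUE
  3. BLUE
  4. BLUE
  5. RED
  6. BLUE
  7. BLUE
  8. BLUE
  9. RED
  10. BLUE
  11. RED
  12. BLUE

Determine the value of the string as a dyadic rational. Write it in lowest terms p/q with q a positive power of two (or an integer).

B: Left { 0 }, Right { · } -> simplest 1
BB: Left { 0, 1 }, Right { · } -> simplest 2
BBB: Left { 0, 1, 2 }, Right { · } -> simplest 3
BBBB: Left { 0, 1, 2, 3 }, Right { · } -> simplest 4
BBBBR: Left { 0, 1, 2, 3 }, Right { 4 } -> simplest 7/2
BBBBRB: Left { 0, 1, 2, 3, 7/2 }, Right { 4 } -> simplest 15/4
BBBBRBB: Left { 0, 1, 2, 3, 7/2, 15/4 }, Right { 4 } -> simplest 31/8
BBBBRBBB: Left { 0, 1, 2, 3, 7/2, 15/4, 31/8 }, Right { 4 } -> simplest 63/16
BBBBRBBBR: Left { 0, 1, 2, 3, 7/2, 15/4, 31/8 }, Right { 63/16, 4 } -> simplest 125/32
BBBBRBBBRB: Left { 0, 1, 2, 3, 7/2, 15/4, 31/8, 125/32 }, Right { 63/16, 4 } -> simplest 251/64
BBBBRBBBRBR: Left { 0, 1, 2, 3, 7/2, 15/4, 31/8, 125/32 }, Right { 251/64, 63/16, 4 } -> simplest 501/128
BBBBRBBBRBRB: Left { 0, 1, 2, 3, 7/2, 15/4, 31/8, 125/32, 501/128 }, Right { 251/64, 63/16, 4 } -> simplest 1003/256

1003/256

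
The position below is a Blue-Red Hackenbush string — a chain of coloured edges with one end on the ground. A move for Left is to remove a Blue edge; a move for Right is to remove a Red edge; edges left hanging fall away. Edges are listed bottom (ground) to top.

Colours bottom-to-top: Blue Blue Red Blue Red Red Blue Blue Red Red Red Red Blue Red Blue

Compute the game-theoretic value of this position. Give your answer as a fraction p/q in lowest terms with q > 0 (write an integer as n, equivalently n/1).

val_1 [B]  L=[0]  R=[·]  so 1
val_2 [BB]  L=[0; 1]  R=[·]  so 2
val_3 [BBR]  L=[0; 1]  R=[2]  so 3/2
val_4 [BBRB]  L=[0; 1; 3/2]  R=[2]  so 7/4
val_5 [BBRBR]  L=[0; 1; 3/2]  R=[7/4; 2]  so 13/8
val_6 [BBRBRR]  L=[0; 1; 3/2]  R=[13/8; 7/4; 2]  so 25/16
val_7 [BBRBRRB]  L=[0; 1; 3/2; 25/16]  R=[13/8; 7/4; 2]  so 51/32
val_8 [BBRBRRBB]  L=[0; 1; 3/2; 25/16; 51/32]  R=[13/8; 7/4; 2]  so 103/64
val_9 [BBRBRRBBR]  L=[0; 1; 3/2; 25/16; 51/32]  R=[103/64; 13/8; 7/4; 2]  so 205/128
val_10 [BBRBRRBBRR]  L=[0; 1; 3/2; 25/16; 51/32]  R=[205/128; 103/64; 13/8; 7/4; 2]  so 409/256
val_11 [BBRBRRBBRRR]  L=[0; 1; 3/2; 25/16; 51/32]  R=[409/256; 205/128; 103/64; 13/8; 7/4; 2]  so 817/512
val_12 [BBRBRRBBRRRR]  L=[0; 1; 3/2; 25/16; 51/32]  R=[817/512; 409/256; 205/128; 103/64; 13/8; 7/4; 2]  so 1633/1024
val_13 [BBRBRRBBRRRRB]  L=[0; 1; 3/2; 25/16; 51/32; 1633/1024]  R=[817/512; 409/256; 205/128; 103/64; 13/8; 7/4; 2]  so 3267/2048
val_14 [BBRBRRBBRRRRBR]  L=[0; 1; 3/2; 25/16; 51/32; 1633/1024]  R=[3267/2048; 817/512; 409/256; 205/128; 103/64; 13/8; 7/4; 2]  so 6533/4096
val_15 [BBRBRRBBRRRRBRB]  L=[0; 1; 3/2; 25/16; 51/32; 1633/1024; 6533/4096]  R=[3267/2048; 817/512; 409/256; 205/128; 103/64; 13/8; 7/4; 2]  so 13067/8192

13067/8192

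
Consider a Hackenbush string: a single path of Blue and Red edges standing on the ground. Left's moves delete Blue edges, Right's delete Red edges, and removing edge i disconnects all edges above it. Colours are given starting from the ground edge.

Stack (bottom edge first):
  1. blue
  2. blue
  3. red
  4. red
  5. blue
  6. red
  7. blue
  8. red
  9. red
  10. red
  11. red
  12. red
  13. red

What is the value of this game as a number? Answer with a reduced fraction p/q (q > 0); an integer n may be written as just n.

2689/2048

Recurse on prefixes of the 13-edge string blue blue red red blue red blue red red red red red red:
1 of 13 · b · max L 0 · min R +∞ -> 1
2 of 13 · bb · max L 1 · min R +∞ -> 2
3 of 13 · bbr · max L 1 · min R 2 -> 3/2
4 of 13 · bbrr · max L 1 · min R 3/2 -> 5/4
5 of 13 · bbrrb · max L 5/4 · min R 3/2 -> 11/8
6 of 13 · bbrrbr · max L 5/4 · min R 11/8 -> 21/16
7 of 13 · bbrrbrb · max L 21/16 · min R 11/8 -> 43/32
8 of 13 · bbrrbrbr · max L 21/16 · min R 43/32 -> 85/64
9 of 13 · bbrrbrbrr · max L 21/16 · min R 85/64 -> 169/128
10 of 13 · bbrrbrbrrr · max L 21/16 · min R 169/128 -> 337/256
11 of 13 · bbrrbrbrrrr · max L 21/16 · min R 337/256 -> 673/512
12 of 13 · bbrrbrbrrrrr · max L 21/16 · min R 673/512 -> 1345/1024
13 of 13 · bbrrbrbrrrrrr · max L 21/16 · min R 1345/1024 -> 2689/2048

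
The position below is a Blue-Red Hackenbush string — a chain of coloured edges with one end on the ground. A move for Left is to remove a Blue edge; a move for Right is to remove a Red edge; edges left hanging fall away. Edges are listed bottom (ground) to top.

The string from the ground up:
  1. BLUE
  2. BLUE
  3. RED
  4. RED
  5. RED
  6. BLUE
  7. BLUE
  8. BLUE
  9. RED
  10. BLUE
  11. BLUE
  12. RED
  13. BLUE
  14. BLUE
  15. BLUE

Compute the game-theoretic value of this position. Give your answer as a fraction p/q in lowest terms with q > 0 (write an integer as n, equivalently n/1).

10095/8192

Build v(s[:k]) for k = 1..15, string s = BLUE BLUE RED RED RED BLUE BLUE BLUE RED BLUE BLUE RED BLUE BLUE BLUE.
1 of 15 · B · max L 0 · min R +∞ so 1
2 of 15 · BB · max L 1 · min R +∞ so 2
3 of 15 · BBR · max L 1 · min R 2 so 3/2
4 of 15 · BBRR · max L 1 · min R 3/2 so 5/4
5 of 15 · BBRRR · max L 1 · min R 5/4 so 9/8
6 of 15 · BBRRRB · max L 9/8 · min R 5/4 so 19/16
7 of 15 · BBRRRBB · max L 19/16 · min R 5/4 so 39/32
8 of 15 · BBRRRBBB · max L 39/32 · min R 5/4 so 79/64
9 of 15 · BBRRRBBBR · max L 39/32 · min R 79/64 so 157/128
10 of 15 · BBRRRBBBRB · max L 157/128 · min R 79/64 so 315/256
11 of 15 · BBRRRBBBRBB · max L 315/256 · min R 79/64 so 631/512
12 of 15 · BBRRRBBBRBBR · max L 315/256 · min R 631/512 so 1261/1024
13 of 15 · BBRRRBBBRBBRB · max L 1261/1024 · min R 631/512 so 2523/2048
14 of 15 · BBRRRBBBRBBRBB · max L 2523/2048 · min R 631/512 so 5047/4096
15 of 15 · BBRRRBBBRBBRBBB · max L 5047/4096 · min R 631/512 so 10095/8192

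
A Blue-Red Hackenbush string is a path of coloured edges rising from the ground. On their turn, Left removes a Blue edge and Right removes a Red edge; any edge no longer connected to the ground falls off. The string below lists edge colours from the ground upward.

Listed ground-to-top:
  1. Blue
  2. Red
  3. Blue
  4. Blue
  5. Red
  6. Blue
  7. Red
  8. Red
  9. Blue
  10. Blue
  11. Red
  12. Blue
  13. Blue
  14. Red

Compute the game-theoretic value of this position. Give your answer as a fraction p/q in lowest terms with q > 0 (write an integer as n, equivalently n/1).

6765/8192

B: Left { 0 }, Right { — } = simplest 1
BR: Left { 0 }, Right { 1 } = simplest 1/2
BRB: Left { 0; 1/2 }, Right { 1 } = simplest 3/4
BRBB: Left { 0; 1/2; 3/4 }, Right { 1 } = simplest 7/8
BRBBR: Left { 0; 1/2; 3/4 }, Right { 7/8; 1 } = simplest 13/16
BRBBRB: Left { 0; 1/2; 3/4; 13/16 }, Right { 7/8; 1 } = simplest 27/32
BRBBRBR: Left { 0; 1/2; 3/4; 13/16 }, Right { 27/32; 7/8; 1 } = simplest 53/64
BRBBRBRR: Left { 0; 1/2; 3/4; 13/16 }, Right { 53/64; 27/32; 7/8; 1 } = simplest 105/128
BRBBRBRRB: Left { 0; 1/2; 3/4; 13/16; 105/128 }, Right { 53/64; 27/32; 7/8; 1 } = simplest 211/256
BRBBRBRRBB: Left { 0; 1/2; 3/4; 13/16; 105/128; 211/256 }, Right { 53/64; 27/32; 7/8; 1 } = simplest 423/512
BRBBRBRRBBR: Left { 0; 1/2; 3/4; 13/16; 105/128; 211/256 }, Right { 423/512; 53/64; 27/32; 7/8; 1 } = simplest 845/1024
BRBBRBRRBBRB: Left { 0; 1/2; 3/4; 13/16; 105/128; 211/256; 845/1024 }, Right { 423/512; 53/64; 27/32; 7/8; 1 } = simplest 1691/2048
BRBBRBRRBBRBB: Left { 0; 1/2; 3/4; 13/16; 105/128; 211/256; 845/1024; 1691/2048 }, Right { 423/512; 53/64; 27/32; 7/8; 1 } = simplest 3383/4096
BRBBRBRRBBRBBR: Left { 0; 1/2; 3/4; 13/16; 105/128; 211/256; 845/1024; 1691/2048 }, Right { 3383/4096; 423/512; 53/64; 27/32; 7/8; 1 } = simplest 6765/8192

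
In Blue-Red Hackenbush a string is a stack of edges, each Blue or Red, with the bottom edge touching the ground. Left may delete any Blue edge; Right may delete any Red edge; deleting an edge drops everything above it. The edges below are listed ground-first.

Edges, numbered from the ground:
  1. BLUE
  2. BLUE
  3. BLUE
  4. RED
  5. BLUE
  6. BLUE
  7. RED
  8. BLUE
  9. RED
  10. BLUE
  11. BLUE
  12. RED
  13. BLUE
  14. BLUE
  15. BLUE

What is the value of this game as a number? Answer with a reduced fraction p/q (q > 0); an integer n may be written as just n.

11631/4096

Build value(s[:k]) for k = 1..15, string s = BLUE BLUE BLUE RED BLUE BLUE RED BLUE RED BLUE BLUE RED BLUE BLUE BLUE.
1 of 15 · B · max L 0 · min R +∞ = 1
2 of 15 · BB · max L 1 · min R +∞ = 2
3 of 15 · BBB · max L 2 · min R +∞ = 3
4 of 15 · BBBR · max L 2 · min R 3 = 5/2
5 of 15 · BBBRB · max L 5/2 · min R 3 = 11/4
6 of 15 · BBBRBB · max L 11/4 · min R 3 = 23/8
7 of 15 · BBBRBBR · max L 11/4 · min R 23/8 = 45/16
8 of 15 · BBBRBBRB · max L 45/16 · min R 23/8 = 91/32
9 of 15 · BBBRBBRBR · max L 45/16 · min R 91/32 = 181/64
10 of 15 · BBBRBBRBRB · max L 181/64 · min R 91/32 = 363/128
11 of 15 · BBBRBBRBRBB · max L 363/128 · min R 91/32 = 727/256
12 of 15 · BBBRBBRBRBBR · max L 363/128 · min R 727/256 = 1453/512
13 of 15 · BBBRBBRBRBBRB · max L 1453/512 · min R 727/256 = 2907/1024
14 of 15 · BBBRBBRBRBBRBB · max L 2907/1024 · min R 727/256 = 5815/2048
15 of 15 · BBBRBBRBRBBRBBB · max L 5815/2048 · min R 727/256 = 11631/4096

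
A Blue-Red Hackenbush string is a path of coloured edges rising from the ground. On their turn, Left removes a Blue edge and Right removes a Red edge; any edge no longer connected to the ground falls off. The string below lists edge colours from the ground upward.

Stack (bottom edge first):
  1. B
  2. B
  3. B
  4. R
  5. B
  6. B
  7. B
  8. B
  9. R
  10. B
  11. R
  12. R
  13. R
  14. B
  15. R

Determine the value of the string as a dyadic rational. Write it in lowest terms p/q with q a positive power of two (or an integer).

12101/4096

Build G(s[:k]) for k = 1..15, string s = B B B R B B B B R B R R R B R.
G(B) = { 0 | · } — 1
G(BB) = { 0 1 | · } — 2
G(BBB) = { 0 1 2 | · } — 3
G(BBBR) = { 0 1 2 | 3 } — 5/2
G(BBBRB) = { 0 1 2 5/2 | 3 } — 11/4
G(BBBRBB) = { 0 1 2 5/2 11/4 | 3 } — 23/8
G(BBBRBBB) = { 0 1 2 5/2 11/4 23/8 | 3 } — 47/16
G(BBBRBBBB) = { 0 1 2 5/2 11/4 23/8 47/16 | 3 } — 95/32
G(BBBRBBBBR) = { 0 1 2 5/2 11/4 23/8 47/16 | 95/32 3 } — 189/64
G(BBBRBBBBRB) = { 0 1 2 5/2 11/4 23/8 47/16 189/64 | 95/32 3 } — 379/128
G(BBBRBBBBRBR) = { 0 1 2 5/2 11/4 23/8 47/16 189/64 | 379/128 95/32 3 } — 757/256
G(BBBRBBBBRBRR) = { 0 1 2 5/2 11/4 23/8 47/16 189/64 | 757/256 379/128 95/32 3 } — 1513/512
G(BBBRBBBBRBRRR) = { 0 1 2 5/2 11/4 23/8 47/16 189/64 | 1513/512 757/256 379/128 95/32 3 } — 3025/1024
G(BBBRBBBBRBRRRB) = { 0 1 2 5/2 11/4 23/8 47/16 189/64 3025/1024 | 1513/512 757/256 379/128 95/32 3 } — 6051/2048
G(BBBRBBBBRBRRRBR) = { 0 1 2 5/2 11/4 23/8 47/16 189/64 3025/1024 | 6051/2048 1513/512 757/256 379/128 95/32 3 } — 12101/4096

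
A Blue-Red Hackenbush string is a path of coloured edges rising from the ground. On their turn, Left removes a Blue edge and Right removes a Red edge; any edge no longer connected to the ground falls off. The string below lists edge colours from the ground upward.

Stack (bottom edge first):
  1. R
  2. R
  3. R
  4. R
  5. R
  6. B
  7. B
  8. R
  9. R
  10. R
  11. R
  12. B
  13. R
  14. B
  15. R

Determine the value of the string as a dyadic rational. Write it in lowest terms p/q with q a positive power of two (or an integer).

-4587/1024

G(R) = { none | 0 } gives -1
G(RR) = { none | -1; 0 } gives -2
G(RRR) = { none | -2; -1; 0 } gives -3
G(RRRR) = { none | -3; -2; -1; 0 } gives -4
G(RRRRR) = { none | -4; -3; -2; -1; 0 } gives -5
G(RRRRRB) = { -5 | -4; -3; -2; -1; 0 } gives -9/2
G(RRRRRBB) = { -5; -9/2 | -4; -3; -2; -1; 0 } gives -17/4
G(RRRRRBBR) = { -5; -9/2 | -17/4; -4; -3; -2; -1; 0 } gives -35/8
G(RRRRRBBRR) = { -5; -9/2 | -35/8; -17/4; -4; -3; -2; -1; 0 } gives -71/16
G(RRRRRBBRRR) = { -5; -9/2 | -71/16; -35/8; -17/4; -4; -3; -2; -1; 0 } gives -143/32
G(RRRRRBBRRRR) = { -5; -9/2 | -143/32; -71/16; -35/8; -17/4; -4; -3; -2; -1; 0 } gives -287/64
G(RRRRRBBRRRRB) = { -5; -9/2; -287/64 | -143/32; -71/16; -35/8; -17/4; -4; -3; -2; -1; 0 } gives -573/128
G(RRRRRBBRRRRBR) = { -5; -9/2; -287/64 | -573/128; -143/32; -71/16; -35/8; -17/4; -4; -3; -2; -1; 0 } gives -1147/256
G(RRRRRBBRRRRBRB) = { -5; -9/2; -287/64; -1147/256 | -573/128; -143/32; -71/16; -35/8; -17/4; -4; -3; -2; -1; 0 } gives -2293/512
G(RRRRRBBRRRRBRBR) = { -5; -9/2; -287/64; -1147/256 | -2293/512; -573/128; -143/32; -71/16; -35/8; -17/4; -4; -3; -2; -1; 0 } gives -4587/1024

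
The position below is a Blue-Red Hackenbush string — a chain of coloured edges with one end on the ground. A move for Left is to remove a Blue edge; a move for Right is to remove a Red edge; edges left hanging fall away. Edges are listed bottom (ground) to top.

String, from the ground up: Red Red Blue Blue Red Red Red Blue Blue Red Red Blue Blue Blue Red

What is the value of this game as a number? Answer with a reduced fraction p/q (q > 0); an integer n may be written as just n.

-11875/8192

Build g(s[:k]) for k = 1..15, string s = Red Red Blue Blue Red Red Red Blue Blue Red Red Blue Blue Blue Red.
1 of 15 · R · max L −∞ · min R 0 -> -1
2 of 15 · RR · max L −∞ · min R -1 -> -2
3 of 15 · RRB · max L -2 · min R -1 -> -3/2
4 of 15 · RRBB · max L -3/2 · min R -1 -> -5/4
5 of 15 · RRBBR · max L -3/2 · min R -5/4 -> -11/8
6 of 15 · RRBBRR · max L -3/2 · min R -11/8 -> -23/16
7 of 15 · RRBBRRR · max L -3/2 · min R -23/16 -> -47/32
8 of 15 · RRBBRRRB · max L -47/32 · min R -23/16 -> -93/64
9 of 15 · RRBBRRRBB · max L -93/64 · min R -23/16 -> -185/128
10 of 15 · RRBBRRRBBR · max L -93/64 · min R -185/128 -> -371/256
11 of 15 · RRBBRRRBBRR · max L -93/64 · min R -371/256 -> -743/512
12 of 15 · RRBBRRRBBRRB · max L -743/512 · min R -371/256 -> -1485/1024
13 of 15 · RRBBRRRBBRRBB · max L -1485/1024 · min R -371/256 -> -2969/2048
14 of 15 · RRBBRRRBBRRBBB · max L -2969/2048 · min R -371/256 -> -5937/4096
15 of 15 · RRBBRRRBBRRBBBR · max L -2969/2048 · min R -5937/4096 -> -11875/8192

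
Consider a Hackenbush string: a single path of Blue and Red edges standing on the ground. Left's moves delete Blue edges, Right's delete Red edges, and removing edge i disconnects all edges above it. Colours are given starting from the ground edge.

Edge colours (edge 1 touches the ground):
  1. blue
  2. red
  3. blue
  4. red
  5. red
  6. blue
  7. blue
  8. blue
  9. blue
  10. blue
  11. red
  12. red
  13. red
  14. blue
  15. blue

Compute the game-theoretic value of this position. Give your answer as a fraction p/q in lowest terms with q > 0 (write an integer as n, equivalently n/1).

10183/16384

value_1 [b]  L=[0]  R=[·]  → 1
value_2 [br]  L=[0]  R=[1]  → 1/2
value_3 [brb]  L=[0, 1/2]  R=[1]  → 3/4
value_4 [brbr]  L=[0, 1/2]  R=[3/4, 1]  → 5/8
value_5 [brbrr]  L=[0, 1/2]  R=[5/8, 3/4, 1]  → 9/16
value_6 [brbrrb]  L=[0, 1/2, 9/16]  R=[5/8, 3/4, 1]  → 19/32
value_7 [brbrrbb]  L=[0, 1/2, 9/16, 19/32]  R=[5/8, 3/4, 1]  → 39/64
value_8 [brbrrbbb]  L=[0, 1/2, 9/16, 19/32, 39/64]  R=[5/8, 3/4, 1]  → 79/128
value_9 [brbrrbbbb]  L=[0, 1/2, 9/16, 19/32, 39/64, 79/128]  R=[5/8, 3/4, 1]  → 159/256
value_10 [brbrrbbbbb]  L=[0, 1/2, 9/16, 19/32, 39/64, 79/128, 159/256]  R=[5/8, 3/4, 1]  → 319/512
value_11 [brbrrbbbbbr]  L=[0, 1/2, 9/16, 19/32, 39/64, 79/128, 159/256]  R=[319/512, 5/8, 3/4, 1]  → 637/1024
value_12 [brbrrbbbbbrr]  L=[0, 1/2, 9/16, 19/32, 39/64, 79/128, 159/256]  R=[637/1024, 319/512, 5/8, 3/4, 1]  → 1273/2048
value_13 [brbrrbbbbbrrr]  L=[0, 1/2, 9/16, 19/32, 39/64, 79/128, 159/256]  R=[1273/2048, 637/1024, 319/512, 5/8, 3/4, 1]  → 2545/4096
value_14 [brbrrbbbbbrrrb]  L=[0, 1/2, 9/16, 19/32, 39/64, 79/128, 159/256, 2545/4096]  R=[1273/2048, 637/1024, 319/512, 5/8, 3/4, 1]  → 5091/8192
value_15 [brbrrbbbbbrrrbb]  L=[0, 1/2, 9/16, 19/32, 39/64, 79/128, 159/256, 2545/4096, 5091/8192]  R=[1273/2048, 637/1024, 319/512, 5/8, 3/4, 1]  → 10183/16384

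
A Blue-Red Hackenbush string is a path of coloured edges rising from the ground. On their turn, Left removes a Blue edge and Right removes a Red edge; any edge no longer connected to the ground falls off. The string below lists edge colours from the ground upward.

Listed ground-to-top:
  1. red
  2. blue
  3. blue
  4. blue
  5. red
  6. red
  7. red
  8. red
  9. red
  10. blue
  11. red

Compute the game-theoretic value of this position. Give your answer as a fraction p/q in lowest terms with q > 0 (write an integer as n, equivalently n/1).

Recurse on prefixes of the 11-edge string red blue blue blue red red red red red blue red:
step 1: add red to get r; options L={ ∅ } R={ 0 } so -1
step 2: add blue to get rb; options L={ -1 } R={ 0 } so -1/2
step 3: add blue to get rbb; options L={ -1 -1/2 } R={ 0 } so -1/4
step 4: add blue to get rbbb; options L={ -1 -1/2 -1/4 } R={ 0 } so -1/8
step 5: add red to get rbbbr; options L={ -1 -1/2 -1/4 } R={ -1/8 0 } so -3/16
step 6: add red to get rbbbrr; options L={ -1 -1/2 -1/4 } R={ -3/16 -1/8 0 } so -7/32
step 7: add red to get rbbbrrr; options L={ -1 -1/2 -1/4 } R={ -7/32 -3/16 -1/8 0 } so -15/64
step 8: add red to get rbbbrrrr; options L={ -1 -1/2 -1/4 } R={ -15/64 -7/32 -3/16 -1/8 0 } so -31/128
step 9: add red to get rbbbrrrrr; options L={ -1 -1/2 -1/4 } R={ -31/128 -15/64 -7/32 -3/16 -1/8 0 } so -63/256
step 10: add blue to get rbbbrrrrrb; options L={ -1 -1/2 -1/4 -63/256 } R={ -31/128 -15/64 -7/32 -3/16 -1/8 0 } so -125/512
step 11: add red to get rbbbrrrrrbr; options L={ -1 -1/2 -1/4 -63/256 } R={ -125/512 -31/128 -15/64 -7/32 -3/16 -1/8 0 } so -251/1024

-251/1024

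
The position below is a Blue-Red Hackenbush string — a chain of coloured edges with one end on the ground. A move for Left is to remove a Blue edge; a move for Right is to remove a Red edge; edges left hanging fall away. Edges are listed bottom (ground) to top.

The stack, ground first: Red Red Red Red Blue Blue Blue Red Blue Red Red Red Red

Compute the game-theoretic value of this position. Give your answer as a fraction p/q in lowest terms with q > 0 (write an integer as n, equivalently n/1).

Prefix values for Red Red Red Red Blue Blue Blue Red Blue Red Red Red Red via {L|R} + simplicity:
edge 1 of 13 (Red): { · | 0 } => -1
edge 2 of 13 (Red): { · | -1,0 } => -2
edge 3 of 13 (Red): { · | -2,-1,0 } => -3
edge 4 of 13 (Red): { · | -3,-2,-1,0 } => -4
edge 5 of 13 (Blue): { -4 | -3,-2,-1,0 } => -7/2
edge 6 of 13 (Blue): { -4,-7/2 | -3,-2,-1,0 } => -13/4
edge 7 of 13 (Blue): { -4,-7/2,-13/4 | -3,-2,-1,0 } => -25/8
edge 8 of 13 (Red): { -4,-7/2,-13/4 | -25/8,-3,-2,-1,0 } => -51/16
edge 9 of 13 (Blue): { -4,-7/2,-13/4,-51/16 | -25/8,-3,-2,-1,0 } => -101/32
edge 10 of 13 (Red): { -4,-7/2,-13/4,-51/16 | -101/32,-25/8,-3,-2,-1,0 } => -203/64
edge 11 of 13 (Red): { -4,-7/2,-13/4,-51/16 | -203/64,-101/32,-25/8,-3,-2,-1,0 } => -407/128
edge 12 of 13 (Red): { -4,-7/2,-13/4,-51/16 | -407/128,-203/64,-101/32,-25/8,-3,-2,-1,0 } => -815/256
edge 13 of 13 (Red): { -4,-7/2,-13/4,-51/16 | -815/256,-407/128,-203/64,-101/32,-25/8,-3,-2,-1,0 } => -1631/512

-1631/512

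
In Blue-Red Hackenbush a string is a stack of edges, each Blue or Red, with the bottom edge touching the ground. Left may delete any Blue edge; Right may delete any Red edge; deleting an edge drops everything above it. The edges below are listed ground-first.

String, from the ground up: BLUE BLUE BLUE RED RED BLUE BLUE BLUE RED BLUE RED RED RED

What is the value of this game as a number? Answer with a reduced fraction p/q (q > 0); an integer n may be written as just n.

Recurse on prefixes of the 13-edge string BLUE BLUE BLUE RED RED BLUE BLUE BLUE RED BLUE RED RED RED:
B: Left { 0 }, Right {  } so simplest 1
BB: Left { 0 1 }, Right {  } so simplest 2
BBB: Left { 0 1 2 }, Right {  } so simplest 3
BBBR: Left { 0 1 2 }, Right { 3 } so simplest 5/2
BBBRR: Left { 0 1 2 }, Right { 5/2 3 } so simplest 9/4
BBBRRB: Left { 0 1 2 9/4 }, Right { 5/2 3 } so simplest 19/8
BBBRRBB: Left { 0 1 2 9/4 19/8 }, Right { 5/2 3 } so simplest 39/16
BBBRRBBB: Left { 0 1 2 9/4 19/8 39/16 }, Right { 5/2 3 } so simplest 79/32
BBBRRBBBR: Left { 0 1 2 9/4 19/8 39/16 }, Right { 79/32 5/2 3 } so simplest 157/64
BBBRRBBBRB: Left { 0 1 2 9/4 19/8 39/16 157/64 }, Right { 79/32 5/2 3 } so simplest 315/128
BBBRRBBBRBR: Left { 0 1 2 9/4 19/8 39/16 157/64 }, Right { 315/128 79/32 5/2 3 } so simplest 629/256
BBBRRBBBRBRR: Left { 0 1 2 9/4 19/8 39/16 157/64 }, Right { 629/256 315/128 79/32 5/2 3 } so simplest 1257/512
BBBRRBBBRBRRR: Left { 0 1 2 9/4 19/8 39/16 157/64 }, Right { 1257/512 629/256 315/128 79/32 5/2 3 } so simplest 2513/1024

2513/1024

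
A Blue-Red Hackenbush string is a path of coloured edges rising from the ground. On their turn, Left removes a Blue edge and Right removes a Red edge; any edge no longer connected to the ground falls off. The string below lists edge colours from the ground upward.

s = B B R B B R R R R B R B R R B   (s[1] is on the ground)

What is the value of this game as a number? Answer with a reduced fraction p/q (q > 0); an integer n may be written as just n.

Prefix values for B B R B B R R R R B R B R R B via {L|R} + simplicity:
step 1: add B to get B; options L={ 0 } R={ — } so 1
step 2: add B to get BB; options L={ 0 1 } R={ — } so 2
step 3: add R to get BBR; options L={ 0 1 } R={ 2 } so 3/2
step 4: add B to get BBRB; options L={ 0 1 3/2 } R={ 2 } so 7/4
step 5: add B to get BBRBB; options L={ 0 1 3/2 7/4 } R={ 2 } so 15/8
step 6: add R to get BBRBBR; options L={ 0 1 3/2 7/4 } R={ 15/8 2 } so 29/16
step 7: add R to get BBRBBRR; options L={ 0 1 3/2 7/4 } R={ 29/16 15/8 2 } so 57/32
step 8: add R to get BBRBBRRR; options L={ 0 1 3/2 7/4 } R={ 57/32 29/16 15/8 2 } so 113/64
step 9: add R to get BBRBBRRRR; options L={ 0 1 3/2 7/4 } R={ 113/64 57/32 29/16 15/8 2 } so 225/128
step 10: add B to get BBRBBRRRRB; options L={ 0 1 3/2 7/4 225/128 } R={ 113/64 57/32 29/16 15/8 2 } so 451/256
step 11: add R to get BBRBBRRRRBR; options L={ 0 1 3/2 7/4 225/128 } R={ 451/256 113/64 57/32 29/16 15/8 2 } so 901/512
step 12: add B to get BBRBBRRRRBRB; options L={ 0 1 3/2 7/4 225/128 901/512 } R={ 451/256 113/64 57/32 29/16 15/8 2 } so 1803/1024
step 13: add R to get BBRBBRRRRBRBR; options L={ 0 1 3/2 7/4 225/128 901/512 } R={ 1803/1024 451/256 113/64 57/32 29/16 15/8 2 } so 3605/2048
step 14: add R to get BBRBBRRRRBRBRR; options L={ 0 1 3/2 7/4 225/128 901/512 } R={ 3605/2048 1803/1024 451/256 113/64 57/32 29/16 15/8 2 } so 7209/4096
step 15: add B to get BBRBBRRRRBRBRRB; options L={ 0 1 3/2 7/4 225/128 901/512 7209/4096 } R={ 3605/2048 1803/1024 451/256 113/64 57/32 29/16 15/8 2 } so 14419/8192

14419/8192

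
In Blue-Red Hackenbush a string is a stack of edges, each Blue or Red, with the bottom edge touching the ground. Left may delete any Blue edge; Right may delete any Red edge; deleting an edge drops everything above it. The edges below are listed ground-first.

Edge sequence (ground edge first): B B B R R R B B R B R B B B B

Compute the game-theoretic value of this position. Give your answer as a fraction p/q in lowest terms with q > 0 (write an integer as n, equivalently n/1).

9055/4096

edge 1 of 15 (B): { 0 | — } so 1
edge 2 of 15 (B): { 0, 1 | — } so 2
edge 3 of 15 (B): { 0, 1, 2 | — } so 3
edge 4 of 15 (R): { 0, 1, 2 | 3 } so 5/2
edge 5 of 15 (R): { 0, 1, 2 | 5/2, 3 } so 9/4
edge 6 of 15 (R): { 0, 1, 2 | 9/4, 5/2, 3 } so 17/8
edge 7 of 15 (B): { 0, 1, 2, 17/8 | 9/4, 5/2, 3 } so 35/16
edge 8 of 15 (B): { 0, 1, 2, 17/8, 35/16 | 9/4, 5/2, 3 } so 71/32
edge 9 of 15 (R): { 0, 1, 2, 17/8, 35/16 | 71/32, 9/4, 5/2, 3 } so 141/64
edge 10 of 15 (B): { 0, 1, 2, 17/8, 35/16, 141/64 | 71/32, 9/4, 5/2, 3 } so 283/128
edge 11 of 15 (R): { 0, 1, 2, 17/8, 35/16, 141/64 | 283/128, 71/32, 9/4, 5/2, 3 } so 565/256
edge 12 of 15 (B): { 0, 1, 2, 17/8, 35/16, 141/64, 565/256 | 283/128, 71/32, 9/4, 5/2, 3 } so 1131/512
edge 13 of 15 (B): { 0, 1, 2, 17/8, 35/16, 141/64, 565/256, 1131/512 | 283/128, 71/32, 9/4, 5/2, 3 } so 2263/1024
edge 14 of 15 (B): { 0, 1, 2, 17/8, 35/16, 141/64, 565/256, 1131/512, 2263/1024 | 283/128, 71/32, 9/4, 5/2, 3 } so 4527/2048
edge 15 of 15 (B): { 0, 1, 2, 17/8, 35/16, 141/64, 565/256, 1131/512, 2263/1024, 4527/2048 | 283/128, 71/32, 9/4, 5/2, 3 } so 9055/4096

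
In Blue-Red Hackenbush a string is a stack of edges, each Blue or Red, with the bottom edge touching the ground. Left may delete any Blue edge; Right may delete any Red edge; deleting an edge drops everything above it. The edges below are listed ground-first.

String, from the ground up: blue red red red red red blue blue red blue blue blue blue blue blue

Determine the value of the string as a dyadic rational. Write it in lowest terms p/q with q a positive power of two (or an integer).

Prefix values for blue red red red red red blue blue red blue blue blue blue blue blue via {L|R} + simplicity:
v(b) = { 0 |  } → 1
v(br) = { 0 | 1 } → 1/2
v(brr) = { 0 | 1/2,1 } → 1/4
v(brrr) = { 0 | 1/4,1/2,1 } → 1/8
v(brrrr) = { 0 | 1/8,1/4,1/2,1 } → 1/16
v(brrrrr) = { 0 | 1/16,1/8,1/4,1/2,1 } → 1/32
v(brrrrrb) = { 0,1/32 | 1/16,1/8,1/4,1/2,1 } → 3/64
v(brrrrrbb) = { 0,1/32,3/64 | 1/16,1/8,1/4,1/2,1 } → 7/128
v(brrrrrbbr) = { 0,1/32,3/64 | 7/128,1/16,1/8,1/4,1/2,1 } → 13/256
v(brrrrrbbrb) = { 0,1/32,3/64,13/256 | 7/128,1/16,1/8,1/4,1/2,1 } → 27/512
v(brrrrrbbrbb) = { 0,1/32,3/64,13/256,27/512 | 7/128,1/16,1/8,1/4,1/2,1 } → 55/1024
v(brrrrrbbrbbb) = { 0,1/32,3/64,13/256,27/512,55/1024 | 7/128,1/16,1/8,1/4,1/2,1 } → 111/2048
v(brrrrrbbrbbbb) = { 0,1/32,3/64,13/256,27/512,55/1024,111/2048 | 7/128,1/16,1/8,1/4,1/2,1 } → 223/4096
v(brrrrrbbrbbbbb) = { 0,1/32,3/64,13/256,27/512,55/1024,111/2048,223/4096 | 7/128,1/16,1/8,1/4,1/2,1 } → 447/8192
v(brrrrrbbrbbbbbb) = { 0,1/32,3/64,13/256,27/512,55/1024,111/2048,223/4096,447/8192 | 7/128,1/16,1/8,1/4,1/2,1 } → 895/16384

895/16384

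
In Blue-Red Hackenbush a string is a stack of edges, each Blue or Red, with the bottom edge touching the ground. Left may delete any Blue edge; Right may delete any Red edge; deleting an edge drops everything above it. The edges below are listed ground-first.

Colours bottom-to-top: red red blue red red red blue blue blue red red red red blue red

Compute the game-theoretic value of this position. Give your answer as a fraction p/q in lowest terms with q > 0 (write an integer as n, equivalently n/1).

Prefix values for red red blue red red red blue blue blue red red red red blue red via {L|R} + simplicity:
edge 1 of 15 (red): {  | 0 } ⇒ -1
edge 2 of 15 (red): {  | -1; 0 } ⇒ -2
edge 3 of 15 (blue): { -2 | -1; 0 } ⇒ -3/2
edge 4 of 15 (red): { -2 | -3/2; -1; 0 } ⇒ -7/4
edge 5 of 15 (red): { -2 | -7/4; -3/2; -1; 0 } ⇒ -15/8
edge 6 of 15 (red): { -2 | -15/8; -7/4; -3/2; -1; 0 } ⇒ -31/16
edge 7 of 15 (blue): { -2; -31/16 | -15/8; -7/4; -3/2; -1; 0 } ⇒ -61/32
edge 8 of 15 (blue): { -2; -31/16; -61/32 | -15/8; -7/4; -3/2; -1; 0 } ⇒ -121/64
edge 9 of 15 (blue): { -2; -31/16; -61/32; -121/64 | -15/8; -7/4; -3/2; -1; 0 } ⇒ -241/128
edge 10 of 15 (red): { -2; -31/16; -61/32; -121/64 | -241/128; -15/8; -7/4; -3/2; -1; 0 } ⇒ -483/256
edge 11 of 15 (red): { -2; -31/16; -61/32; -121/64 | -483/256; -241/128; -15/8; -7/4; -3/2; -1; 0 } ⇒ -967/512
edge 12 of 15 (red): { -2; -31/16; -61/32; -121/64 | -967/512; -483/256; -241/128; -15/8; -7/4; -3/2; -1; 0 } ⇒ -1935/1024
edge 13 of 15 (red): { -2; -31/16; -61/32; -121/64 | -1935/1024; -967/512; -483/256; -241/128; -15/8; -7/4; -3/2; -1; 0 } ⇒ -3871/2048
edge 14 of 15 (blue): { -2; -31/16; -61/32; -121/64; -3871/2048 | -1935/1024; -967/512; -483/256; -241/128; -15/8; -7/4; -3/2; -1; 0 } ⇒ -7741/4096
edge 15 of 15 (red): { -2; -31/16; -61/32; -121/64; -3871/2048 | -7741/4096; -1935/1024; -967/512; -483/256; -241/128; -15/8; -7/4; -3/2; -1; 0 } ⇒ -15483/8192

-15483/8192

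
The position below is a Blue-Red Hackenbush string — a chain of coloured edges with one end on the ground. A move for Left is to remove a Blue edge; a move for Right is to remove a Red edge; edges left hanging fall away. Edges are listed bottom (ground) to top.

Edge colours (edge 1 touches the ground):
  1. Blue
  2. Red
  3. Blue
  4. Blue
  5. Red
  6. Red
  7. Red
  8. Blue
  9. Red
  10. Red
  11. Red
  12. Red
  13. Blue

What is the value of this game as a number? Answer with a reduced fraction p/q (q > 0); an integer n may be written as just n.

3139/4096

Prefix values for Blue Red Blue Blue Red Red Red Blue Red Red Red Red Blue via {L|R} + simplicity:
1 of 13 · B · max L 0 · min R +∞ -> 1
2 of 13 · BR · max L 0 · min R 1 -> 1/2
3 of 13 · BRB · max L 1/2 · min R 1 -> 3/4
4 of 13 · BRBB · max L 3/4 · min R 1 -> 7/8
5 of 13 · BRBBR · max L 3/4 · min R 7/8 -> 13/16
6 of 13 · BRBBRR · max L 3/4 · min R 13/16 -> 25/32
7 of 13 · BRBBRRR · max L 3/4 · min R 25/32 -> 49/64
8 of 13 · BRBBRRRB · max L 49/64 · min R 25/32 -> 99/128
9 of 13 · BRBBRRRBR · max L 49/64 · min R 99/128 -> 197/256
10 of 13 · BRBBRRRBRR · max L 49/64 · min R 197/256 -> 393/512
11 of 13 · BRBBRRRBRRR · max L 49/64 · min R 393/512 -> 785/1024
12 of 13 · BRBBRRRBRRRR · max L 49/64 · min R 785/1024 -> 1569/2048
13 of 13 · BRBBRRRBRRRRB · max L 1569/2048 · min R 785/1024 -> 3139/4096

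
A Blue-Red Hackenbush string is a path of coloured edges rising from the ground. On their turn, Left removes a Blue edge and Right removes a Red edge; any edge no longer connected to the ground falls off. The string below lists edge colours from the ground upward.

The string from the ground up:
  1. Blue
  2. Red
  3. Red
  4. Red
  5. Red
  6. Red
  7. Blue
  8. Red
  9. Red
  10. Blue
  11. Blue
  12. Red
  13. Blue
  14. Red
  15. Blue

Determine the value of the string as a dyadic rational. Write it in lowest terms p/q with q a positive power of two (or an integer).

619/16384

Recurse on prefixes of the 15-edge string Blue Red Red Red Red Red Blue Red Red Blue Blue Red Blue Red Blue:
val_1 [B]  L=[0]  R=[∅]  -> 1
val_2 [BR]  L=[0]  R=[1]  -> 1/2
val_3 [BRR]  L=[0]  R=[1/2,1]  -> 1/4
val_4 [BRRR]  L=[0]  R=[1/4,1/2,1]  -> 1/8
val_5 [BRRRR]  L=[0]  R=[1/8,1/4,1/2,1]  -> 1/16
val_6 [BRRRRR]  L=[0]  R=[1/16,1/8,1/4,1/2,1]  -> 1/32
val_7 [BRRRRRB]  L=[0,1/32]  R=[1/16,1/8,1/4,1/2,1]  -> 3/64
val_8 [BRRRRRBR]  L=[0,1/32]  R=[3/64,1/16,1/8,1/4,1/2,1]  -> 5/128
val_9 [BRRRRRBRR]  L=[0,1/32]  R=[5/128,3/64,1/16,1/8,1/4,1/2,1]  -> 9/256
val_10 [BRRRRRBRRB]  L=[0,1/32,9/256]  R=[5/128,3/64,1/16,1/8,1/4,1/2,1]  -> 19/512
val_11 [BRRRRRBRRBB]  L=[0,1/32,9/256,19/512]  R=[5/128,3/64,1/16,1/8,1/4,1/2,1]  -> 39/1024
val_12 [BRRRRRBRRBBR]  L=[0,1/32,9/256,19/512]  R=[39/1024,5/128,3/64,1/16,1/8,1/4,1/2,1]  -> 77/2048
val_13 [BRRRRRBRRBBRB]  L=[0,1/32,9/256,19/512,77/2048]  R=[39/1024,5/128,3/64,1/16,1/8,1/4,1/2,1]  -> 155/4096
val_14 [BRRRRRBRRBBRBR]  L=[0,1/32,9/256,19/512,77/2048]  R=[155/4096,39/1024,5/128,3/64,1/16,1/8,1/4,1/2,1]  -> 309/8192
val_15 [BRRRRRBRRBBRBRB]  L=[0,1/32,9/256,19/512,77/2048,309/8192]  R=[155/4096,39/1024,5/128,3/64,1/16,1/8,1/4,1/2,1]  -> 619/16384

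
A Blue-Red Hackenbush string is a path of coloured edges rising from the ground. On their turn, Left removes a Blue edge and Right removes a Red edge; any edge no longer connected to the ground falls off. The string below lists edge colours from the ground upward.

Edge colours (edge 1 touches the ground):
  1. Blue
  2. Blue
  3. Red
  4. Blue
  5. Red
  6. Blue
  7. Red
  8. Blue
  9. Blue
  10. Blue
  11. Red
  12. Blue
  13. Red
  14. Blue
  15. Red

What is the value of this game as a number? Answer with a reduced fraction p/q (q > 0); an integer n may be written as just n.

B: Left { 0 }, Right {  } = simplest 1
BB: Left { 0,1 }, Right {  } = simplest 2
BBR: Left { 0,1 }, Right { 2 } = simplest 3/2
BBRB: Left { 0,1,3/2 }, Right { 2 } = simplest 7/4
BBRBR: Left { 0,1,3/2 }, Right { 7/4,2 } = simplest 13/8
BBRBRB: Left { 0,1,3/2,13/8 }, Right { 7/4,2 } = simplest 27/16
BBRBRBR: Left { 0,1,3/2,13/8 }, Right { 27/16,7/4,2 } = simplest 53/32
BBRBRBRB: Left { 0,1,3/2,13/8,53/32 }, Right { 27/16,7/4,2 } = simplest 107/64
BBRBRBRBB: Left { 0,1,3/2,13/8,53/32,107/64 }, Right { 27/16,7/4,2 } = simplest 215/128
BBRBRBRBBB: Left { 0,1,3/2,13/8,53/32,107/64,215/128 }, Right { 27/16,7/4,2 } = simplest 431/256
BBRBRBRBBBR: Left { 0,1,3/2,13/8,53/32,107/64,215/128 }, Right { 431/256,27/16,7/4,2 } = simplest 861/512
BBRBRBRBBBRB: Left { 0,1,3/2,13/8,53/32,107/64,215/128,861/512 }, Right { 431/256,27/16,7/4,2 } = simplest 1723/1024
BBRBRBRBBBRBR: Left { 0,1,3/2,13/8,53/32,107/64,215/128,861/512 }, Right { 1723/1024,431/256,27/16,7/4,2 } = simplest 3445/2048
BBRBRBRBBBRBRB: Left { 0,1,3/2,13/8,53/32,107/64,215/128,861/512,3445/2048 }, Right { 1723/1024,431/256,27/16,7/4,2 } = simplest 6891/4096
BBRBRBRBBBRBRBR: Left { 0,1,3/2,13/8,53/32,107/64,215/128,861/512,3445/2048 }, Right { 6891/4096,1723/1024,431/256,27/16,7/4,2 } = simplest 13781/8192

13781/8192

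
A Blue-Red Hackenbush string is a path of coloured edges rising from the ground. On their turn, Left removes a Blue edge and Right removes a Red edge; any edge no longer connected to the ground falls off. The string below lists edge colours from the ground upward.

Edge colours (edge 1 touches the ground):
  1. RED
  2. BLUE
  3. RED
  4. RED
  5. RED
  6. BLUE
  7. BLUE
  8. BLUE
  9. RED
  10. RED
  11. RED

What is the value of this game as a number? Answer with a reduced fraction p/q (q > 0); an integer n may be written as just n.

val(R) = { · | 0 } = -1
val(RB) = { -1 | 0 } = -1/2
val(RBR) = { -1 | -1/2,0 } = -3/4
val(RBRR) = { -1 | -3/4,-1/2,0 } = -7/8
val(RBRRR) = { -1 | -7/8,-3/4,-1/2,0 } = -15/16
val(RBRRRB) = { -1,-15/16 | -7/8,-3/4,-1/2,0 } = -29/32
val(RBRRRBB) = { -1,-15/16,-29/32 | -7/8,-3/4,-1/2,0 } = -57/64
val(RBRRRBBB) = { -1,-15/16,-29/32,-57/64 | -7/8,-3/4,-1/2,0 } = -113/128
val(RBRRRBBBR) = { -1,-15/16,-29/32,-57/64 | -113/128,-7/8,-3/4,-1/2,0 } = -227/256
val(RBRRRBBBRR) = { -1,-15/16,-29/32,-57/64 | -227/256,-113/128,-7/8,-3/4,-1/2,0 } = -455/512
val(RBRRRBBBRRR) = { -1,-15/16,-29/32,-57/64 | -455/512,-227/256,-113/128,-7/8,-3/4,-1/2,0 } = -911/1024

-911/1024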